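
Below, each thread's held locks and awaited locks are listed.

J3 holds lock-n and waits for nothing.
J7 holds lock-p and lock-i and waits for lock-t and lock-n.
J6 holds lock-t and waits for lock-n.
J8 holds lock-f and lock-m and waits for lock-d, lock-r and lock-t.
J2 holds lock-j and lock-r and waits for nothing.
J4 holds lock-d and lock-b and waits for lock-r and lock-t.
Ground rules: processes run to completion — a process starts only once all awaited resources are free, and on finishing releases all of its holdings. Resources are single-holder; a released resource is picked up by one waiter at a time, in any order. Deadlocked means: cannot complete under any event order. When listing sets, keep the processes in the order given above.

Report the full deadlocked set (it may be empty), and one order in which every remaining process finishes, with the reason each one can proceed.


No process is deadlocked.
Key observation: no waiting chain loops back on itself — every chain ends at a process that waits on nothing, so everyone eventually runs.
The rest can finish in the order J3, J6, J7, J2, J4, J8.
Check, step by step:
  J3: no waits; runs immediately, freeing lock-n
  run J6 (all its waits — lock-n — are resolved); releases lock-t
  run J7 (all its waits — lock-t and lock-n — are resolved); releases lock-p and lock-i
  J2: no waits; runs immediately, freeing lock-j and lock-r
  run J4 (all its waits — lock-r and lock-t — are resolved); releases lock-d and lock-b
  run J8 (all its waits — lock-d, lock-r and lock-t — are resolved); releases lock-f and lock-m


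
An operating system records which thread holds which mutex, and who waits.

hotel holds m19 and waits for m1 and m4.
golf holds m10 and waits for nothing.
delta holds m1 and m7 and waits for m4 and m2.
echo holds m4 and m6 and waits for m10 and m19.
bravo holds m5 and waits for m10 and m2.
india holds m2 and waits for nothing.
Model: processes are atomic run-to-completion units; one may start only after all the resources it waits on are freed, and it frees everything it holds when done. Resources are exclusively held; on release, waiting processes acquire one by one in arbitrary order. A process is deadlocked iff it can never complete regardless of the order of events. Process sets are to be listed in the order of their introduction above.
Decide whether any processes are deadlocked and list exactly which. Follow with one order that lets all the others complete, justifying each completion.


Deadlocked set: hotel, delta and echo.
Key observation: the knot is the closed ring of waits hotel -> delta -> echo -> hotel; no other process is dragged down with it.
The rest can finish in the order golf, india, bravo.
Step-by-step check:
  golf: no waits; runs immediately, freeing m10
  india: no waits; runs immediately, freeing m2
  bravo waits on m10 and m2 — all released -> runs and releases m5


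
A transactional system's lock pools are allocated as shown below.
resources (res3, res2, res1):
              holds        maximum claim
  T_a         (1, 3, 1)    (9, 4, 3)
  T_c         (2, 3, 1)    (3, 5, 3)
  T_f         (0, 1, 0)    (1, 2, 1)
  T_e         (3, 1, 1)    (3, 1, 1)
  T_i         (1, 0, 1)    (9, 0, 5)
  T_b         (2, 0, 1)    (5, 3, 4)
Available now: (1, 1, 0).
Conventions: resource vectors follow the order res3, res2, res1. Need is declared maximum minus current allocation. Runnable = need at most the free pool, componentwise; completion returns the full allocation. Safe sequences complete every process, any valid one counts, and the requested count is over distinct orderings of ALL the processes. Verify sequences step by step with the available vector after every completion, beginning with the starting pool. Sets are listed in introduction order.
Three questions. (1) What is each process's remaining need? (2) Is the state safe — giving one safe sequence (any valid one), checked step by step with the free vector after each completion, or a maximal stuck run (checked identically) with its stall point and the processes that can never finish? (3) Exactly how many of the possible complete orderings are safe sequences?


(1) Need matrix, components ordered res3, res2, res1:
  T_a: (8, 1, 2)
  T_c: (1, 2, 2)
  T_f: (1, 1, 1)
  T_e: (0, 0, 0)
  T_i: (8, 0, 4)
  T_b: (3, 3, 3)
(2) The state is UNSAFE.
Key observation: the pool after T_e, T_f is (4, 3, 1); every surviving request exceeds it in res1, so progress ends there.
The run T_e, T_f cannot be extended any further. Step-by-step check:
  pool = (1, 1, 0)
  run T_e (needs (0, 0, 0), free (1, 1, 0)); after release of (3, 1, 1) the pool is (4, 2, 1)
  run T_f (needs (1, 1, 1), free (4, 2, 1)); after release of (0, 1, 0) the pool is (4, 3, 1)
  T_a still needs (8, 1, 2) but only (4, 3, 1) is free — short on res3 and res1
  T_c still needs (1, 2, 2) but only (4, 3, 1) is free — short on res1
  T_i still needs (8, 0, 4) but only (4, 3, 1) is free — short on res3 and res1
  T_b still needs (3, 3, 3) but only (4, 3, 1) is free — short on res1
Processes that can never finish: T_a, T_c, T_i and T_b.
(3) The exact count: 0 of the possible complete orderings are safe sequences.


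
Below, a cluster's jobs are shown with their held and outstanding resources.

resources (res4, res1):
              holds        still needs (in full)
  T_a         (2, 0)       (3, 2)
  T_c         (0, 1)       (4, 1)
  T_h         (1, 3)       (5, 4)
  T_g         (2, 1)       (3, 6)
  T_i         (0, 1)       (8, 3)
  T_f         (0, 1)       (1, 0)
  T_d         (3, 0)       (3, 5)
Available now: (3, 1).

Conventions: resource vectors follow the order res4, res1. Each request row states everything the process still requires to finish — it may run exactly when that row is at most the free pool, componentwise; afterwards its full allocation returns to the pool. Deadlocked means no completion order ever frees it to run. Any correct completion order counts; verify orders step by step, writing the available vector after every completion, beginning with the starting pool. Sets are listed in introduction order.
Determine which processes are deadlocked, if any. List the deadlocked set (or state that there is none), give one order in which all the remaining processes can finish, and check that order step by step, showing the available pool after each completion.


The deadlocked set is T_h, T_g, T_i and T_d.
Key observation: after T_f, T_a, T_c the pool peaks at (5, 3), and each blocked process is short somewhere: T_h on res1; T_g on res1; T_i on res4; T_d on res1.
One completion order for the rest: T_f, T_a, T_c. Check, step by step:
  pool = (3, 1)
  T_f: need (1, 0) fits (3, 1); releases (0, 1), pool now (3, 2)
  T_a: need (3, 2) fits (3, 2); releases (2, 0), pool now (5, 2)
  T_c: need (4, 1) fits (5, 2); releases (0, 1), pool now (5, 3)
The blocked processes can never fit:
  blocked: T_h wants (5, 4), pool (5, 3) — not enough res1
  blocked: T_g wants (3, 6), pool (5, 3) — not enough res1
  blocked: T_i wants (8, 3), pool (5, 3) — not enough res4
  blocked: T_d wants (3, 5), pool (5, 3) — not enough res1


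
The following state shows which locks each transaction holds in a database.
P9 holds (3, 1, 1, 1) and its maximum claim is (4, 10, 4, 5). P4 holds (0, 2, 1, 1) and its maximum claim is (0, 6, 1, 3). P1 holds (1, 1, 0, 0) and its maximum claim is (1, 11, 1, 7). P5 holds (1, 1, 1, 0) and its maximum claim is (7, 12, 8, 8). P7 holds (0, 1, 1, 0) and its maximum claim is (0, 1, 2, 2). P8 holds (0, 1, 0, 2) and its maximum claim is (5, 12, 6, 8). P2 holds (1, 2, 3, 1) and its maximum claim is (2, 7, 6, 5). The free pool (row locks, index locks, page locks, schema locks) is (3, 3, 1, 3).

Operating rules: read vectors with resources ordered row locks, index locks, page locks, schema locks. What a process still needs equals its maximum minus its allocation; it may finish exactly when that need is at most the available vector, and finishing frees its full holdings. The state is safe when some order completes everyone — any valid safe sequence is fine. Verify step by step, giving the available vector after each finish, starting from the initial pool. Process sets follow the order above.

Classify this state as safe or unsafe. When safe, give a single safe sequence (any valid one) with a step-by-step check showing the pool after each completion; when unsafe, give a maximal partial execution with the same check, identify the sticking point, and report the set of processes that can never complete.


UNSAFE — no complete ordering exists.
Key observation: even finishing P7, P4, P2 leaves just (4, 8, 6, 5) free — too little index locks for any of the remaining processes.
A maximal execution: P7, P4, P2 — then nothing else fits. Walking it through:
  pool = (3, 3, 1, 3)
  P7: need (0, 0, 1, 2) fits (3, 3, 1, 3); releases (0, 1, 1, 0), pool now (3, 4, 2, 3)
  P4: need (0, 4, 0, 2) fits (3, 4, 2, 3); releases (0, 2, 1, 1), pool now (3, 6, 3, 4)
  P2: need (1, 5, 3, 4) fits (3, 6, 3, 4); releases (1, 2, 3, 1), pool now (4, 8, 6, 5)
  P9 cannot run: need (1, 9, 3, 4) vs free (4, 8, 6, 5) (insufficient index locks)
  P1 cannot run: need (0, 10, 1, 7) vs free (4, 8, 6, 5) (insufficient index locks and schema locks)
  P5 cannot run: need (6, 11, 7, 8) vs free (4, 8, 6, 5) (insufficient row locks, index locks, page locks and schema locks)
  P8 cannot run: need (5, 11, 6, 6) vs free (4, 8, 6, 5) (insufficient row locks, index locks and schema locks)
Never able to finish: P9, P1, P5 and P8.


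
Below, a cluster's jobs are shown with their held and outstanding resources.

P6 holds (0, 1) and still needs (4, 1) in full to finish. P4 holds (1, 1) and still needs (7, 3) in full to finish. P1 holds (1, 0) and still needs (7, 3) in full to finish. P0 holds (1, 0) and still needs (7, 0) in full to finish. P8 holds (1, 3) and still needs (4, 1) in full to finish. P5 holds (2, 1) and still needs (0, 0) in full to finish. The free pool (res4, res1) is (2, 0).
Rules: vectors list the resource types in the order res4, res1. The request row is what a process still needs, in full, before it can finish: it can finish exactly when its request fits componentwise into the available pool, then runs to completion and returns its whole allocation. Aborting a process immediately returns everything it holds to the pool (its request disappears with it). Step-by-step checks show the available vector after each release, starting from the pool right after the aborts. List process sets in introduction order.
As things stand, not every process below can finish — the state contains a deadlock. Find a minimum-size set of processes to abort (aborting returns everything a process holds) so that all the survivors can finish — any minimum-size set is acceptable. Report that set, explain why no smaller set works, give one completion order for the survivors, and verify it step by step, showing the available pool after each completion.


Abort P4 and P0.
Key observation: P1 was stuck for good until P4 and P0 gave back (2, 1); in the order shown it finishes at step 3.
Why nothing smaller works — every single abort fails: P6 alone leaves P4 blocked (short on res4); P4 alone leaves P1 blocked (short on res4); P1 alone leaves P4 blocked (short on res4); P0 alone leaves P4 blocked (short on res4); P8 alone leaves P4 blocked (short on res4); P5 alone leaves P4 blocked (short on res4).
Survivors finish in the order: P8, P5, P1, P6. Verifying each step (pool after the aborts first):
  pool = (4, 1)
  P8 needs (4, 1) <= (4, 1) -> finishes; pool += (1, 3) = (5, 4)
  P5 needs (0, 0) <= (5, 4) -> finishes; pool += (2, 1) = (7, 5)
  P1 needs (7, 3) <= (7, 5) -> finishes; pool += (1, 0) = (8, 5)
  P6 needs (4, 1) <= (8, 5) -> finishes; pool += (0, 1) = (8, 6)


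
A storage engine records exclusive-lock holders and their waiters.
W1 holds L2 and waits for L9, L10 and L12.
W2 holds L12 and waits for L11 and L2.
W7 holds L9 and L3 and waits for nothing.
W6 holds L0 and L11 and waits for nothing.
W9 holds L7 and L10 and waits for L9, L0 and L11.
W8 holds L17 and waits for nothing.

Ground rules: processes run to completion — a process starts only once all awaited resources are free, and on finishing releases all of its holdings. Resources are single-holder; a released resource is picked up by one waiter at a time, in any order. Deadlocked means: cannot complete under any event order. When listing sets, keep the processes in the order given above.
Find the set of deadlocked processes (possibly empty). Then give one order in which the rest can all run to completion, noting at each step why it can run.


The deadlocked set is W1 and W2.
Key observation: the waits loop around W1 -> W2 -> W1 with no way out; no other process is dragged down with it.
A valid finishing order for the others: W7, W6, W8, W9.
Walking it through:
  W7: no waits; runs immediately, freeing L9 and L3
  W6: no waits; runs immediately, freeing L0 and L11
  W8: no waits; runs immediately, freeing L17
  W9 waits on L9, L0 and L11 — all released -> runs and releases L7 and L10


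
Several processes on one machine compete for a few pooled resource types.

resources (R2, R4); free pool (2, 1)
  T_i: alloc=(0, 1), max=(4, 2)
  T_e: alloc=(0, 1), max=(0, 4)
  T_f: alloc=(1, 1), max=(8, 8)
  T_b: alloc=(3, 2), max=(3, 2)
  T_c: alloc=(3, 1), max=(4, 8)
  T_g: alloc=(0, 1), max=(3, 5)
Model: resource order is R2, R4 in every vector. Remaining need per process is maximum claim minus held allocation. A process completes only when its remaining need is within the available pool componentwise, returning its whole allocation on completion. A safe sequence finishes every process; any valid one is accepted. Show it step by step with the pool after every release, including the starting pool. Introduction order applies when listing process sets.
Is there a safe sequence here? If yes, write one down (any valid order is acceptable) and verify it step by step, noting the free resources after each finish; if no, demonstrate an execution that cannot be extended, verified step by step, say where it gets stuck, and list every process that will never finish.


UNSAFE — no complete ordering exists.
Key observation: T_b, T_i, T_g, T_e can finish, but then (5, 6) is all there is, and the blocked group's R4 demands exceed it.
A maximal execution: T_b, T_i, T_g, T_e — then nothing else fits. Check, step by step:
  pool = (2, 1)
  run T_b (needs (0, 0), free (2, 1)); after release of (3, 2) the pool is (5, 3)
  run T_i (needs (4, 1), free (5, 3)); after release of (0, 1) the pool is (5, 4)
  run T_g (needs (3, 4), free (5, 4)); after release of (0, 1) the pool is (5, 5)
  run T_e (needs (0, 3), free (5, 5)); after release of (0, 1) the pool is (5, 6)
  T_f still needs (7, 7) but only (5, 6) is free — short on R2 and R4
  T_c still needs (1, 7) but only (5, 6) is free — short on R4
Permanently blocked: T_f and T_c.


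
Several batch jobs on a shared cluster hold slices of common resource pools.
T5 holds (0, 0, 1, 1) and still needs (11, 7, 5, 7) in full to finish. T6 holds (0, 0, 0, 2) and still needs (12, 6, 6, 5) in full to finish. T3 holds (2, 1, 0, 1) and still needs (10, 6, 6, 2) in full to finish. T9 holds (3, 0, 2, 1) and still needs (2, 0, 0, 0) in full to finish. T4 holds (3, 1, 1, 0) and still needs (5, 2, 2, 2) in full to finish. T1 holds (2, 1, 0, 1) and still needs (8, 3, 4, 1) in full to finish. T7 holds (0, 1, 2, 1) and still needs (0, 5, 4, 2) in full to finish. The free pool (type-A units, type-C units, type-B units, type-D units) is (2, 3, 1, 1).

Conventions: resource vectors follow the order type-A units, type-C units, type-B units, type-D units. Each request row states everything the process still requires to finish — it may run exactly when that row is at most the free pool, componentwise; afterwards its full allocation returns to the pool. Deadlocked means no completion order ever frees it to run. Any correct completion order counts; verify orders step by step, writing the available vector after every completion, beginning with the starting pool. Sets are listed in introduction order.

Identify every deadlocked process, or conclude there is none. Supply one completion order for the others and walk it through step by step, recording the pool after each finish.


The deadlocked set is empty.
Key observation: T9 can run right away; the returned allocation unlocks the remaining processes in turn.
A valid finishing order for the others: T9, T4, T1, T7, T3, T6, T5. Check, step by step:
  pool = (2, 3, 1, 1)
  run T9 (needs (2, 0, 0, 0), free (2, 3, 1, 1)); after release of (3, 0, 2, 1) the pool is (5, 3, 3, 2)
  run T4 (needs (5, 2, 2, 2), free (5, 3, 3, 2)); after release of (3, 1, 1, 0) the pool is (8, 4, 4, 2)
  run T1 (needs (8, 3, 4, 1), free (8, 4, 4, 2)); after release of (2, 1, 0, 1) the pool is (10, 5, 4, 3)
  run T7 (needs (0, 5, 4, 2), free (10, 5, 4, 3)); after release of (0, 1, 2, 1) the pool is (10, 6, 6, 4)
  run T3 (needs (10, 6, 6, 2), free (10, 6, 6, 4)); after release of (2, 1, 0, 1) the pool is (12, 7, 6, 5)
  run T6 (needs (12, 6, 6, 5), free (12, 7, 6, 5)); after release of (0, 0, 0, 2) the pool is (12, 7, 6, 7)
  run T5 (needs (11, 7, 5, 7), free (12, 7, 6, 7)); after release of (0, 0, 1, 1) the pool is (12, 7, 7, 8)


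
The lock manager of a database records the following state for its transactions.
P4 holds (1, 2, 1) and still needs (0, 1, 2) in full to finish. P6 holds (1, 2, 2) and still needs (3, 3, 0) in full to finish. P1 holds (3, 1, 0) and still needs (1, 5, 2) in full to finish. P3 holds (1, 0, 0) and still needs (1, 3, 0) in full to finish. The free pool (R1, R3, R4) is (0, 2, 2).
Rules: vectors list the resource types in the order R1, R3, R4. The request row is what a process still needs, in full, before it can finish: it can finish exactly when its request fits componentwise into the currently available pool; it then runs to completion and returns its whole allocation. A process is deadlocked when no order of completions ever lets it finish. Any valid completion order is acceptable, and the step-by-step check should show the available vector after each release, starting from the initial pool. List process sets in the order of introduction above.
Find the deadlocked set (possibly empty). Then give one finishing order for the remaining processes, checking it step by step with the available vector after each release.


Deadlocked: P6 and P1.
Key observation: after P4, P3 the pool peaks at (2, 4, 3), and each blocked process is short somewhere: P6 on R1; P1 on R3.
A valid finishing order for the others: P4, P3. Check, step by step:
  pool = (0, 2, 2)
  run P4 (needs (0, 1, 2), free (0, 2, 2)); after release of (1, 2, 1) the pool is (1, 4, 3)
  run P3 (needs (1, 3, 0), free (1, 4, 3)); after release of (1, 0, 0) the pool is (2, 4, 3)
None of the blocked processes ever fits:
  P6 still needs (3, 3, 0) but only (2, 4, 3) is free — short on R1
  P1 still needs (1, 5, 2) but only (2, 4, 3) is free — short on R3


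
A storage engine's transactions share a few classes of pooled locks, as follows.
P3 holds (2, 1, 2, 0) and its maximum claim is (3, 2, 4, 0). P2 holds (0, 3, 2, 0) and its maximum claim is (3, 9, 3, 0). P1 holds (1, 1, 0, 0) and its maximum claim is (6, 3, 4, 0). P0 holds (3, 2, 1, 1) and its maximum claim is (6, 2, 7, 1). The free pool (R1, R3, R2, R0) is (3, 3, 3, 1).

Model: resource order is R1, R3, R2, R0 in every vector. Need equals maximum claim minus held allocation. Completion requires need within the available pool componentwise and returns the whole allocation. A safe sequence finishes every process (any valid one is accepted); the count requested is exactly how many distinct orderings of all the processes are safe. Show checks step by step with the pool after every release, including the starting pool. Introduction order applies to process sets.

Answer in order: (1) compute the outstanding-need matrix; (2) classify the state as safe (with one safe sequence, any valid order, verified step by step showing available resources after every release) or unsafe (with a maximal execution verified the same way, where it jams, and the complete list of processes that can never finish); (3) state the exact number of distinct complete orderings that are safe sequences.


(1) Need matrix, components ordered R1, R3, R2, R0:
  P3: (1, 1, 2, 0)
  P2: (3, 6, 1, 0)
  P1: (5, 2, 4, 0)
  P0: (3, 0, 6, 0)
(2) The state is UNSAFE.
Key observation: after P3, P1 the pool peaks at (6, 5, 5, 1), and each blocked process is short somewhere: P2 on R3; P0 on R2.
The run P3, P1 cannot be extended any further. Verifying each step:
  pool = (3, 3, 3, 1)
  run P3 (needs (1, 1, 2, 0), free (3, 3, 3, 1)); after release of (2, 1, 2, 0) the pool is (5, 4, 5, 1)
  run P1 (needs (5, 2, 4, 0), free (5, 4, 5, 1)); after release of (1, 1, 0, 0) the pool is (6, 5, 5, 1)
  blocked: P2 wants (3, 6, 1, 0), pool (6, 5, 5, 1) — not enough R3
  blocked: P0 wants (3, 0, 6, 0), pool (6, 5, 5, 1) — not enough R2
Never able to finish: P2 and P0.
(3) The exact count: 0 of the possible complete orderings are safe sequences.


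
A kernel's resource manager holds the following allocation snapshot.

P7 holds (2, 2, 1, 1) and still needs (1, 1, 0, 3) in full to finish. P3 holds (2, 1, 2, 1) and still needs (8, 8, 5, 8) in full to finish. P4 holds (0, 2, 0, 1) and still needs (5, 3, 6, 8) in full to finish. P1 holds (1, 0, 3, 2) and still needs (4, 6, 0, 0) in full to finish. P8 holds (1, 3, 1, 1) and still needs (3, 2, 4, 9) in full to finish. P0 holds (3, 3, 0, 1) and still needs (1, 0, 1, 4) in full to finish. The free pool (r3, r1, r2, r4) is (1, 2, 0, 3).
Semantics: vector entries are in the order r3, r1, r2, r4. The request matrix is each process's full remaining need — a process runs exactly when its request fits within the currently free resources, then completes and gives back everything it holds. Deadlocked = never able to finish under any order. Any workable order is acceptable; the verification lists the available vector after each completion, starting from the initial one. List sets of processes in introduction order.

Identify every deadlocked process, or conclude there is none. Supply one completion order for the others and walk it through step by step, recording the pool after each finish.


The deadlocked set is P3, P4 and P8.
Key observation: once P7, P0, P1 finish, the pool peaks at (7, 7, 4, 7) — and every remaining process still needs more r4 than that.
A valid finishing order for the others: P7, P0, P1. Verifying each step:
  pool = (1, 2, 0, 3)
  run P7 (needs (1, 1, 0, 3), free (1, 2, 0, 3)); after release of (2, 2, 1, 1) the pool is (3, 4, 1, 4)
  run P0 (needs (1, 0, 1, 4), free (3, 4, 1, 4)); after release of (3, 3, 0, 1) the pool is (6, 7, 1, 5)
  run P1 (needs (4, 6, 0, 0), free (6, 7, 1, 5)); after release of (1, 0, 3, 2) the pool is (7, 7, 4, 7)
The blocked processes can never fit:
  P3 still needs (8, 8, 5, 8) but only (7, 7, 4, 7) is free — short on r3, r1, r2 and r4
  P4 still needs (5, 3, 6, 8) but only (7, 7, 4, 7) is free — short on r2 and r4
  P8 still needs (3, 2, 4, 9) but only (7, 7, 4, 7) is free — short on r4


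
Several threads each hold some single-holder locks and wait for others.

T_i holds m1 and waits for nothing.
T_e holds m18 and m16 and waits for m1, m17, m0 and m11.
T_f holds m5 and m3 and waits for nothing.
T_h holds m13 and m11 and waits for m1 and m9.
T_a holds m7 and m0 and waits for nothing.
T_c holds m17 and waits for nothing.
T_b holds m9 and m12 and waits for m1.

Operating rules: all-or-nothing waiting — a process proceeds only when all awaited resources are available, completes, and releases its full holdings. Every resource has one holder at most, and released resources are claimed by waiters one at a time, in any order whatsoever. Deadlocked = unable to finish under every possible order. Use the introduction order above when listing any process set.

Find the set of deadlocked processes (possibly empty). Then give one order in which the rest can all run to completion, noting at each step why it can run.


No process is deadlocked.
Key observation: all waits point, directly or indirectly, at processes that can finish, so nothing is permanently blocked.
A valid finishing order for the others: T_i, T_c, T_f, T_b, T_h, T_a, T_e.
Step-by-step check:
  T_i: no waits; runs immediately, freeing m1
  T_c: no waits; runs immediately, freeing m17
  T_f: no waits; runs immediately, freeing m5 and m3
  T_b: everything it awaited (m1) is free; runs, freeing m9 and m12
  T_h: everything it awaited (m1 and m9) is free; runs, freeing m13 and m11
  T_a: no waits; runs immediately, freeing m7 and m0
  T_e: everything it awaited (m1, m17, m0 and m11) is free; runs, freeing m18 and m16


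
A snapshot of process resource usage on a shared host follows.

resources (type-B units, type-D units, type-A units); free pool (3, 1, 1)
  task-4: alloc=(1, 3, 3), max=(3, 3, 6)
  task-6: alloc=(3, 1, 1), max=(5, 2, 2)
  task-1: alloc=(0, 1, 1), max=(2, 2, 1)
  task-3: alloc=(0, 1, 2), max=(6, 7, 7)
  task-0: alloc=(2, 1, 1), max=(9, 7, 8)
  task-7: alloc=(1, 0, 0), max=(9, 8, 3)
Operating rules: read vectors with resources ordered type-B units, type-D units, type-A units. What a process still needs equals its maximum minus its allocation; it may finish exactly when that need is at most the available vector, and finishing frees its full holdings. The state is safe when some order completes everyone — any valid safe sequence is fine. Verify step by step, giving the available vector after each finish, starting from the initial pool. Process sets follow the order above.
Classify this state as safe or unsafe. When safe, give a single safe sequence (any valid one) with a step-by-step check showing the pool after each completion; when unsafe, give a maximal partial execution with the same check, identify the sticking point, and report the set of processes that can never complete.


The state is SAFE; one workable sequence: task-1, task-6, task-4, task-3, task-0, task-7.
Key observation: at task-1 the run first touches a limit — (2, 1, 0) against (3, 1, 1), exact on a resource it actually requests.
Verifying each step:
  pool = (3, 1, 1)
  run task-1 (needs (2, 1, 0), free (3, 1, 1)); after release of (0, 1, 1) the pool is (3, 2, 2)
  run task-6 (needs (2, 1, 1), free (3, 2, 2)); after release of (3, 1, 1) the pool is (6, 3, 3)
  run task-4 (needs (2, 0, 3), free (6, 3, 3)); after release of (1, 3, 3) the pool is (7, 6, 6)
  run task-3 (needs (6, 6, 5), free (7, 6, 6)); after release of (0, 1, 2) the pool is (7, 7, 8)
  run task-0 (needs (7, 6, 7), free (7, 7, 8)); after release of (2, 1, 1) the pool is (9, 8, 9)
  run task-7 (needs (8, 8, 3), free (9, 8, 9)); after release of (1, 0, 0) the pool is (10, 8, 9)


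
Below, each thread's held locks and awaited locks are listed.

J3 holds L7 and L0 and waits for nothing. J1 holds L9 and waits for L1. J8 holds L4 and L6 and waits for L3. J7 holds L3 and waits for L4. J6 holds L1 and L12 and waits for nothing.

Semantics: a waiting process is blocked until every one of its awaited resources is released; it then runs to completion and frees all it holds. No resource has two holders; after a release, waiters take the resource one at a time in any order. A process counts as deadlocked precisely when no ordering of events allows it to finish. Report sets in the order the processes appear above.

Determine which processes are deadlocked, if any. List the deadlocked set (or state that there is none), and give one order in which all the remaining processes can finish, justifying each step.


Deadlocked: J8 and J7.
Key observation: the knot is the closed ring of waits J8 -> J7 -> J8; no other process is dragged down with it.
A valid finishing order for the others: J6, J1, J3.
Verifying each step:
  J6 waits on nothing -> runs at once and releases L1 and L12
  run J1 (all its waits — L1 — are resolved); releases L9
  J3 waits on nothing -> runs at once and releases L7 and L0


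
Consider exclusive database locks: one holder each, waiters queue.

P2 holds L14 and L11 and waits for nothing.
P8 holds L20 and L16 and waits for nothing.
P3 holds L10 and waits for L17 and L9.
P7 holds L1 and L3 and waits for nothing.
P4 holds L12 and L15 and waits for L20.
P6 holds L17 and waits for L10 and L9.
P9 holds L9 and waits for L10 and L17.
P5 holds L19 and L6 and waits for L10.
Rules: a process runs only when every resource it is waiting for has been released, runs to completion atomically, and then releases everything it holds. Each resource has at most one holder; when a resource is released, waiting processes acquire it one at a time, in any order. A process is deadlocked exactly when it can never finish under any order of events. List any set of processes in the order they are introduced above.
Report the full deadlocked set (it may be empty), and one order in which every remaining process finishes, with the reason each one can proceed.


Deadlocked: P3, P6, P9 and P5.
Key observation: the cycle P3 -> P6 -> P3 can never break — each member waits on the next; P9 is caught in further circular waits and P5 waits into the deadlock from upstream.
The rest can finish in the order P8, P2, P4, P7.
Step-by-step check:
  run P8 (it waits on nothing); releases L20 and L16
  run P2 (it waits on nothing); releases L14 and L11
  run P4 (all its waits — L20 — are resolved); releases L12 and L15
  run P7 (it waits on nothing); releases L1 and L3


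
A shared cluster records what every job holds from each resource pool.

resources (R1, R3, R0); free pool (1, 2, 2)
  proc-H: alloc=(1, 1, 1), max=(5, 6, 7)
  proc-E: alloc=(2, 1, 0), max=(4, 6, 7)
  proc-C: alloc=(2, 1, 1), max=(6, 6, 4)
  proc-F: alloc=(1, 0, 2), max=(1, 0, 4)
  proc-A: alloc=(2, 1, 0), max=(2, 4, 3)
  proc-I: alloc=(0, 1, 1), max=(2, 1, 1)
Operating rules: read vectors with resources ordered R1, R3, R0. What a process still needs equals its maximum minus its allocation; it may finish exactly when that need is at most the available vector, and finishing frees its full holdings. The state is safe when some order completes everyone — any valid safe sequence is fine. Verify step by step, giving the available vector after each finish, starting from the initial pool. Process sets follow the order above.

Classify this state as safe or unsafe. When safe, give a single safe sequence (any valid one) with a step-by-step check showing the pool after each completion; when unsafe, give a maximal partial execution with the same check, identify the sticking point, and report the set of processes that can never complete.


The state is UNSAFE.
Key observation: even finishing proc-F, proc-I, proc-A leaves just (4, 4, 5) free — too little R3 for any of the remaining processes.
Going as far as possible: proc-F, proc-I, proc-A; after that, nothing fits. Walking it through:
  pool = (1, 2, 2)
  proc-F needs (0, 0, 2) <= (1, 2, 2) -> finishes; pool += (1, 0, 2) = (2, 2, 4)
  proc-I needs (2, 0, 0) <= (2, 2, 4) -> finishes; pool += (0, 1, 1) = (2, 3, 5)
  proc-A needs (0, 3, 3) <= (2, 3, 5) -> finishes; pool += (2, 1, 0) = (4, 4, 5)
  proc-H cannot run: need (4, 5, 6) vs free (4, 4, 5) (insufficient R3 and R0)
  proc-E cannot run: need (2, 5, 7) vs free (4, 4, 5) (insufficient R3 and R0)
  proc-C cannot run: need (4, 5, 3) vs free (4, 4, 5) (insufficient R3)
Permanently blocked: proc-H, proc-E and proc-C.


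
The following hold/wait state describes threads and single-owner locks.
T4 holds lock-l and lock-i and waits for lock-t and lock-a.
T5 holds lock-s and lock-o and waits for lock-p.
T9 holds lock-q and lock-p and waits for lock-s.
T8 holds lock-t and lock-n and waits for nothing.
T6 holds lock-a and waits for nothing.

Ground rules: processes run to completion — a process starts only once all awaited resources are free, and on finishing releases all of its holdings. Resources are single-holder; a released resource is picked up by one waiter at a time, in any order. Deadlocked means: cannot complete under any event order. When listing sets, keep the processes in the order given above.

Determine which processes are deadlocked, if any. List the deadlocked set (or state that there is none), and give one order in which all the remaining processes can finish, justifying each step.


Deadlocked: T5 and T9.
Key observation: nobody on the ring T5 -> T9 -> T5 can start until another member finishes, which never happens; no other process is dragged down with it.
The rest can finish in the order T6, T8, T4.
Check, step by step:
  T6 waits on nothing -> runs at once and releases lock-a
  T8 waits on nothing -> runs at once and releases lock-t and lock-n
  T4 waits on lock-t and lock-a — all released -> runs and releases lock-l and lock-i


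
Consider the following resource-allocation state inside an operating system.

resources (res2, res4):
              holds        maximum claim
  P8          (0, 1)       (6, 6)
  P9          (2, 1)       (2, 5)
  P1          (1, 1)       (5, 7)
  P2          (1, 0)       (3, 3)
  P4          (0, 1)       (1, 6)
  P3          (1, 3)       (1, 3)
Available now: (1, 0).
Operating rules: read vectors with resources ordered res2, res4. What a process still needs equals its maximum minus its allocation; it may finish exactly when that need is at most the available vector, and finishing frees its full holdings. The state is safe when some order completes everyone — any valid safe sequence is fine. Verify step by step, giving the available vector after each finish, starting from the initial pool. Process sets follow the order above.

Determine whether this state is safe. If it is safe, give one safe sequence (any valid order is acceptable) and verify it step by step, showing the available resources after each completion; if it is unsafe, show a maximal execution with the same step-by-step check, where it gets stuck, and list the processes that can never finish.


The state is UNSAFE.
Key observation: after P3, P2 complete, (3, 3) is the best the pool ever gets, yet each leftover process wants more res4.
The run P3, P2 cannot be extended any further. Verifying each step:
  pool = (1, 0)
  run P3 (needs (0, 0), free (1, 0)); after release of (1, 3) the pool is (2, 3)
  run P2 (needs (2, 3), free (2, 3)); after release of (1, 0) the pool is (3, 3)
  blocked: P8 wants (6, 5), pool (3, 3) — not enough res2 and res4
  blocked: P9 wants (0, 4), pool (3, 3) — not enough res4
  blocked: P1 wants (4, 6), pool (3, 3) — not enough res2 and res4
  blocked: P4 wants (1, 5), pool (3, 3) — not enough res4
Processes that can never finish: P8, P9, P1 and P4.


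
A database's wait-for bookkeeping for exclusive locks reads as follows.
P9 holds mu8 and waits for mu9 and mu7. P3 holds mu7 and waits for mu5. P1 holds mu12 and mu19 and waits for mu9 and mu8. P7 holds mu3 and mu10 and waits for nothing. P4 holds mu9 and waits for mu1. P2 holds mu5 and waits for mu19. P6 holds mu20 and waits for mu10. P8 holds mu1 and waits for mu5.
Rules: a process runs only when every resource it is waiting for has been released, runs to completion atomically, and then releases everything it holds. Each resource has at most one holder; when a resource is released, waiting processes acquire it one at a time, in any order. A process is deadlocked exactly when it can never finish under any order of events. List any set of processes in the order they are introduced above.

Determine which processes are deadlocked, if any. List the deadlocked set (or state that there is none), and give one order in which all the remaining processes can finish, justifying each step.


The deadlocked set is P9, P3, P1, P4, P2 and P8.
Key observation: nobody on the ring P9 -> P3 -> P2 -> P1 -> P9 can start until another member finishes, which never happens; P4 and P8 are caught in further circular waits.
A valid finishing order for the others: P7, P6.
Walking it through:
  run P7 (it waits on nothing); releases mu3 and mu10
  P6: everything it awaited (mu10) is free; runs, freeing mu20


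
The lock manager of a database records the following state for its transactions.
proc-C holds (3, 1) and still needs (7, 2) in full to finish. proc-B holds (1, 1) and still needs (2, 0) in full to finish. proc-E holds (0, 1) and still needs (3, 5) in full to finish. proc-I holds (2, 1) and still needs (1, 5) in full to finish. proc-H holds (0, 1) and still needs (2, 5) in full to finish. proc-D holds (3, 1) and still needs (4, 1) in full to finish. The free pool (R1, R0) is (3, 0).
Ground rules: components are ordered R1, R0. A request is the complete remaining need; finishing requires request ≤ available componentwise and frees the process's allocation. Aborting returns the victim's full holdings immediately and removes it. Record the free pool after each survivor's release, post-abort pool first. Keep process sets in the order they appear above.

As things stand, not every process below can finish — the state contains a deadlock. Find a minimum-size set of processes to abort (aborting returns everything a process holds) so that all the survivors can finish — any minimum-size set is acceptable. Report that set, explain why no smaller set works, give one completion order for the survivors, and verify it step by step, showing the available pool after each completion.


The answer: abort proc-I and proc-H.
Key observation: proc-E was stuck for good until proc-I and proc-H gave back (2, 2); in the order shown it finishes at step 4.
Minimality, checking each single-abort alternative: proc-C alone leaves proc-E blocked (short on R0); proc-B alone leaves proc-E blocked (short on R0); proc-E alone leaves proc-I blocked (short on R0); proc-I alone leaves proc-E blocked (short on R0); proc-H alone leaves proc-E blocked (short on R0); proc-D alone leaves proc-E blocked (short on R0).
Survivors finish in the order: proc-D, proc-C, proc-B, proc-E. Check, step by step (pool after the aborts first):
  pool = (5, 2)
  run proc-D (needs (4, 1), free (5, 2)); after release of (3, 1) the pool is (8, 3)
  run proc-C (needs (7, 2), free (8, 3)); after release of (3, 1) the pool is (11, 4)
  run proc-B (needs (2, 0), free (11, 4)); after release of (1, 1) the pool is (12, 5)
  run proc-E (needs (3, 5), free (12, 5)); after release of (0, 1) the pool is (12, 6)


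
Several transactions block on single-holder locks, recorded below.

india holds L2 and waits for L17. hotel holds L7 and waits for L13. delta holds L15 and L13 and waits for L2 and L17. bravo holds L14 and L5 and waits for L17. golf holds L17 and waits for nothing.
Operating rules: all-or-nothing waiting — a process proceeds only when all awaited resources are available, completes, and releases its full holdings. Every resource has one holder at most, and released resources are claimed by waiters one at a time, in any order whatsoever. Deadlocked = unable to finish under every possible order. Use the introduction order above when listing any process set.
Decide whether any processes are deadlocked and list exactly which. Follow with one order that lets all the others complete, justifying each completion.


No process is deadlocked.
Key observation: every chain of waits terminates; starting from the processes that wait on nothing, all the rest unlock in turn.
One completion order for the rest: golf, india, delta, hotel, bravo.
Walking it through:
  run golf (it waits on nothing); releases L17
  india waits on L17 — all released -> runs and releases L2
  delta waits on L2 and L17 — all released -> runs and releases L15 and L13
  hotel waits on L13 — all released -> runs and releases L7
  bravo waits on L17 — all released -> runs and releases L14 and L5


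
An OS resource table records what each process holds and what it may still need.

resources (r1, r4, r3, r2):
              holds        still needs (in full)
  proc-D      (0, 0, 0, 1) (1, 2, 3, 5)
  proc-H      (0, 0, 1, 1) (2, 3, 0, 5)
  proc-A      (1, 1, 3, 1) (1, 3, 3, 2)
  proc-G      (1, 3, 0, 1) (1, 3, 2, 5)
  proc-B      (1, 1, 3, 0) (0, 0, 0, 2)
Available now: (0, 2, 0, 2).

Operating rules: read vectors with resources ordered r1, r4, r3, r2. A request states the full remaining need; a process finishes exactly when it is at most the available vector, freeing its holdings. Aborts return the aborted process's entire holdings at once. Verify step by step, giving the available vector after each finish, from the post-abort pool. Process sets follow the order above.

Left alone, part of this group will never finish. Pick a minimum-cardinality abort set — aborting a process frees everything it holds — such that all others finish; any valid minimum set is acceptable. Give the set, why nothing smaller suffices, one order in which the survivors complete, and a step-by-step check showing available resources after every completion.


Abort proc-D and proc-G.
Key observation: proc-H could never have finished before the abort; with (1, 3, 0, 2) returned by proc-D and proc-G, it fits at step 3.
Minimality, checking each single-abort alternative: proc-D alone leaves proc-H blocked (short on r2); proc-H alone leaves proc-D blocked (short on r2); proc-A alone leaves proc-D blocked (short on r2); proc-G alone leaves proc-D blocked (short on r2); proc-B alone leaves proc-D blocked (short on r2).
Survivors finish in the order: proc-B, proc-A, proc-H. Check, step by step (pool after the aborts first):
  pool = (1, 5, 0, 4)
  proc-B: need (0, 0, 0, 2) fits (1, 5, 0, 4); releases (1, 1, 3, 0), pool now (2, 6, 3, 4)
  proc-A: need (1, 3, 3, 2) fits (2, 6, 3, 4); releases (1, 1, 3, 1), pool now (3, 7, 6, 5)
  proc-H: need (2, 3, 0, 5) fits (3, 7, 6, 5); releases (0, 0, 1, 1), pool now (3, 7, 7, 6)
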